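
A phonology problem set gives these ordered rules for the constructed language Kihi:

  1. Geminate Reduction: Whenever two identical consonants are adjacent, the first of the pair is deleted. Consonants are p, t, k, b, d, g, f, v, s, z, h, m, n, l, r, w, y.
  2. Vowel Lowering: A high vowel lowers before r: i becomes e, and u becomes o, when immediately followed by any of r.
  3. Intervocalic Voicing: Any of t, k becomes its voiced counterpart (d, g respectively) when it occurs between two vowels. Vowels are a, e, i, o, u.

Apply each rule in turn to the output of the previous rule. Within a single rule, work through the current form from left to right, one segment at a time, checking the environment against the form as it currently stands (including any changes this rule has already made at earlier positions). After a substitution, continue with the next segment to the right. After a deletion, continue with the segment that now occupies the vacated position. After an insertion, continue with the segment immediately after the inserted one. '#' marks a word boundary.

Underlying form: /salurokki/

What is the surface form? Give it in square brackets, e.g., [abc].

1 Geminate Reduction: [salurokki] → [saluroki]
2 Vowel Lowering: [saluroki] → [saloroki]
3 Intervocalic Voicing: [saloroki] → [salorogi]

[salorogi]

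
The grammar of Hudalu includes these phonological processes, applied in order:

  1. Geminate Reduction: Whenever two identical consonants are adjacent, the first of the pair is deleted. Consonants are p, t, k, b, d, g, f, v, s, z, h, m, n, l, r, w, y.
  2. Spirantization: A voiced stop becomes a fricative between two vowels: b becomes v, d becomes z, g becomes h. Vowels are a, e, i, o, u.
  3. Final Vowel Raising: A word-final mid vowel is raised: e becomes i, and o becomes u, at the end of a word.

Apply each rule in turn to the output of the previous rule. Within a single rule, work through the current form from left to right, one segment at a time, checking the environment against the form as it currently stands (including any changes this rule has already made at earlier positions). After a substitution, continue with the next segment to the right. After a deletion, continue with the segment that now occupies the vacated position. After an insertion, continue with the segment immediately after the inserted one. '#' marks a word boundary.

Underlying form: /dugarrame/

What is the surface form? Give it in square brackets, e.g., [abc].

1 Geminate Reduction: [dugarrame] → [dugarame]
2 Spirantization: [dugarame] → [duharame]
3 Final Vowel Raising: [duharame] → [duharami]

[duharami]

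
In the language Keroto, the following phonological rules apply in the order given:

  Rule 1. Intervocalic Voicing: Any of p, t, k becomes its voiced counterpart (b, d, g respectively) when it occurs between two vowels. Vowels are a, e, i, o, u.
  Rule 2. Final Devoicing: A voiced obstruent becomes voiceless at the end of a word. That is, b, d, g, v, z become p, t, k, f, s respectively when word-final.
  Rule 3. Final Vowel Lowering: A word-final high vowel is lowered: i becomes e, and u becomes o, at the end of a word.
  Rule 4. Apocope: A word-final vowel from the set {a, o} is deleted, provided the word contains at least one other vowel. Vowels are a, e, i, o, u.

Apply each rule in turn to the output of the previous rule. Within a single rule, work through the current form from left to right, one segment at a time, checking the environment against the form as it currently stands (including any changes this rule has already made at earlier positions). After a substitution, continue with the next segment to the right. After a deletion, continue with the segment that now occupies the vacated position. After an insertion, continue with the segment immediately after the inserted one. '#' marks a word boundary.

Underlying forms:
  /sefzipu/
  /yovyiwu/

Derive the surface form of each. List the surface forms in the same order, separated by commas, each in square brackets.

[sefzib], [yovyiw]

/sefzipu/:
  Rule 1 Intervocalic Voicing: [sefzipu] → [sefzibu]
  Rule 2 Final Devoicing: no change — [sefzibu]
  Rule 3 Final Vowel Lowering: [sefzibu] → [sefzibo]
  Rule 4 Apocope: [sefzibo] → [sefzib]
/yovyiwu/:
  Rule 1 Intervocalic Voicing: no change — [yovyiwu]
  Rule 2 Final Devoicing: no change — [yovyiwu]
  Rule 3 Final Vowel Lowering: [yovyiwu] → [yovyiwo]
  Rule 4 Apocope: [yovyiwo] → [yovyiw]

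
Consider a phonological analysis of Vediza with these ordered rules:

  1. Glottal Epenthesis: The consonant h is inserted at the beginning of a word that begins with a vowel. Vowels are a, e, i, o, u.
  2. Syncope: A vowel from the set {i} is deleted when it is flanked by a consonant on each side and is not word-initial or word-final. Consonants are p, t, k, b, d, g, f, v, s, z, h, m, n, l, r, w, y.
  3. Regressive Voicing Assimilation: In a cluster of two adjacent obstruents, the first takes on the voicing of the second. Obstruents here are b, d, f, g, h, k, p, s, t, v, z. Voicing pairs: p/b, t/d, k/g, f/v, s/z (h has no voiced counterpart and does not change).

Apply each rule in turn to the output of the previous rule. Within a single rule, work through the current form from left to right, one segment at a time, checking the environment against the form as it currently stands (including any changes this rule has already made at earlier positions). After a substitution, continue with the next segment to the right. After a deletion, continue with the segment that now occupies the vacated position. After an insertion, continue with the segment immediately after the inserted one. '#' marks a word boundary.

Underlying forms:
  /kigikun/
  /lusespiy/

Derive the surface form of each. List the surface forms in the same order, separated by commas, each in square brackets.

[gkkun], [lusespy]

/kigikun/:
  1 Glottal Epenthesis: no change — [kigikun]
  2 Syncope: [kigikun] → [kgkun]
  3 Regressive Voicing Assimilation: [kgkun] → [gkkun]
/lusespiy/:
  1 Glottal Epenthesis: no change — [lusespiy]
  2 Syncope: [lusespiy] → [lusespy]
  3 Regressive Voicing Assimilation: no change — [lusespy]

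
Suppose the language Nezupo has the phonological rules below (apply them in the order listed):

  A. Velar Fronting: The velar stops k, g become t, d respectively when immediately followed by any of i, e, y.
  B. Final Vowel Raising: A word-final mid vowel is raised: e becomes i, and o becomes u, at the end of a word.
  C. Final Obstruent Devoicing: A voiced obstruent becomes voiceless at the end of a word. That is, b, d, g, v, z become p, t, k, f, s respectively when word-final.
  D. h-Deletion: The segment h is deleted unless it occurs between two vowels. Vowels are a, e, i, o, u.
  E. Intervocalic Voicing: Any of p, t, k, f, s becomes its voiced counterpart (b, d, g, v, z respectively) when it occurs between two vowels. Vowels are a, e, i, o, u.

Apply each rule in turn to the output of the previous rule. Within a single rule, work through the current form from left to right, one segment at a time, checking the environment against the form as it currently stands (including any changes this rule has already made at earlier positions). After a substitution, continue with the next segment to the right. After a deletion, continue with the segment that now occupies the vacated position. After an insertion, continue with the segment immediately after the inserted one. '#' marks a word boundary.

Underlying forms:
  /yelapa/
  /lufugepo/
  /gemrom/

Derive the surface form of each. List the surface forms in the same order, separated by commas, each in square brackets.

[yelaba], [luvudebu], [demrom]

/yelapa/:
  A Velar Fronting: no change — [yelapa]
  B Final Vowel Raising: no change — [yelapa]
  C Final Obstruent Devoicing: no change — [yelapa]
  D h-Deletion: no change — [yelapa]
  E Intervocalic Voicing: [yelapa] → [yelaba]
/lufugepo/:
  A Velar Fronting: [lufugepo] → [lufudepo]
  B Final Vowel Raising: [lufudepo] → [lufudepu]
  C Final Obstruent Devoicing: no change — [lufudepu]
  D h-Deletion: no change — [lufudepu]
  E Intervocalic Voicing: [lufudepu] → [luvudebu]
/gemrom/:
  A Velar Fronting: [gemrom] → [demrom]
  B Final Vowel Raising: no change — [demrom]
  C Final Obstruent Devoicing: no change — [demrom]
  D h-Deletion: no change — [demrom]
  E Intervocalic Voicing: no change — [demrom]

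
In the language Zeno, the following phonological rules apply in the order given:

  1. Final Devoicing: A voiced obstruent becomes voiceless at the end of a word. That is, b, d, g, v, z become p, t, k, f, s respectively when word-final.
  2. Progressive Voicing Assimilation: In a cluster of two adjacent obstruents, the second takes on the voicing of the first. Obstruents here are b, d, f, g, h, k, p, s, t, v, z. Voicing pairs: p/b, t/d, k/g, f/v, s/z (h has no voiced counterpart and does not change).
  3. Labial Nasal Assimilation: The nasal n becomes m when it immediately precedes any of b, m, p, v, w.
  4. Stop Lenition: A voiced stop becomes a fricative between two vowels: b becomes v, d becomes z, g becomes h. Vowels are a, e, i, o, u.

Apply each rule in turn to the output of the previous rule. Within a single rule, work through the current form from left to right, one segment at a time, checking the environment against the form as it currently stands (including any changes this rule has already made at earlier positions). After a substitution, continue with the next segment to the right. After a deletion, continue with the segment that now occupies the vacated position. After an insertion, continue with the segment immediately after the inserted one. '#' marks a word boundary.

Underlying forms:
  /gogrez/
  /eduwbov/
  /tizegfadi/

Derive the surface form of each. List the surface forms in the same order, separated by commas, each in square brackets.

/gogrez/:
  1 Final Devoicing: [gogrez] → [gogres]
  2 Progressive Voicing Assimilation: no change — [gogres]
  3 Labial Nasal Assimilation: no change — [gogres]
  4 Stop Lenition: no change — [gogres]
/eduwbov/:
  1 Final Devoicing: [eduwbov] → [eduwbof]
  2 Progressive Voicing Assimilation: no change — [eduwbof]
  3 Labial Nasal Assimilation: no change — [eduwbof]
  4 Stop Lenition: [eduwbof] → [ezuwbof]
/tizegfadi/:
  1 Final Devoicing: no change — [tizegfadi]
  2 Progressive Voicing Assimilation: [tizegfadi] → [tizegvadi]
  3 Labial Nasal Assimilation: no change — [tizegvadi]
  4 Stop Lenition: [tizegvadi] → [tizegvazi]

[gogres], [ezuwbof], [tizegvazi]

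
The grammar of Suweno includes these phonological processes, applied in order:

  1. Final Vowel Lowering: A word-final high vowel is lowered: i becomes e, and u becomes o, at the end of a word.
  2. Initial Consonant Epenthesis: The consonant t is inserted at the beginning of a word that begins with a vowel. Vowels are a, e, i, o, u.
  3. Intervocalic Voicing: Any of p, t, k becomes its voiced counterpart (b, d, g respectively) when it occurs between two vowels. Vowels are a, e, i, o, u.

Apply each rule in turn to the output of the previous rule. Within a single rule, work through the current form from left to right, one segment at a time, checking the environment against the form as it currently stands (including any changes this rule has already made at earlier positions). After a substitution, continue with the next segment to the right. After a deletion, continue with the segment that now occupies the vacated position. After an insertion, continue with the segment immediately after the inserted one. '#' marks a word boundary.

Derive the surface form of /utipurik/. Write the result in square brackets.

[tudiburik]

1 Final Vowel Lowering: no change — [utipurik]
2 Initial Consonant Epenthesis: [utipurik] → [tutipurik]
3 Intervocalic Voicing: [tutipurik] → [tudiburik]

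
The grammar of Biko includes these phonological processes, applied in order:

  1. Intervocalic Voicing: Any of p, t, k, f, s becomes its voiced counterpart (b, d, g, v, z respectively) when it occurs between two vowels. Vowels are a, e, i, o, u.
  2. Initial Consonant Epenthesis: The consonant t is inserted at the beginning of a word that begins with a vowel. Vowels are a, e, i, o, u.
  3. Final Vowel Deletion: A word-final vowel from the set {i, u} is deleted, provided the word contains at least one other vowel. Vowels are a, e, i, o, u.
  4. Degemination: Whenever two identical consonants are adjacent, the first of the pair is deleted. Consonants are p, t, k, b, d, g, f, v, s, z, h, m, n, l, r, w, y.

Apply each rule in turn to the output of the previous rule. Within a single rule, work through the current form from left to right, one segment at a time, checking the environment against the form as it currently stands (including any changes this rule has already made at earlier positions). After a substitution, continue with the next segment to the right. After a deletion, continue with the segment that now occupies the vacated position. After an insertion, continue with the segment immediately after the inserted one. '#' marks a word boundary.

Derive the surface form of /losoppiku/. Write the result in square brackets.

[lozopig]

1 Intervocalic Voicing: [losoppiku] → [lozoppigu]
2 Initial Consonant Epenthesis: no change — [lozoppigu]
3 Final Vowel Deletion: [lozoppigu] → [lozoppig]
4 Degemination: [lozoppig] → [lozopig]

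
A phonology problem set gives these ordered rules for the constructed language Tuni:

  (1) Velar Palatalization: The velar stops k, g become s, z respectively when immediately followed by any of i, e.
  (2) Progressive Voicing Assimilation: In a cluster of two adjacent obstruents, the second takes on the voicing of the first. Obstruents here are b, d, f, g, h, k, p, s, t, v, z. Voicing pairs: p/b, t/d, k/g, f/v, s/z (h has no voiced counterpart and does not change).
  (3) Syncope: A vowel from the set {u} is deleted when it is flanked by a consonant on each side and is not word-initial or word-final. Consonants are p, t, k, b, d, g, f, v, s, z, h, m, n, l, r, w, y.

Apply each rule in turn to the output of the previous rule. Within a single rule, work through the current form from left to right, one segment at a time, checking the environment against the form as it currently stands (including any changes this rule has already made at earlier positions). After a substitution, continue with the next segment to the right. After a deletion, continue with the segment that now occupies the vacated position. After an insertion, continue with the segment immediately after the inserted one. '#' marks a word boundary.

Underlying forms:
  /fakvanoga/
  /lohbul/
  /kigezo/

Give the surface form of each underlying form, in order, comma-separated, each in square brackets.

[fakfanoga], [lohpl], [sizezo]

/fakvanoga/:
  (1) Velar Palatalization: no change — [fakvanoga]
  (2) Progressive Voicing Assimilation: [fakvanoga] → [fakfanoga]
  (3) Syncope: no change — [fakfanoga]
/lohbul/:
  (1) Velar Palatalization: no change — [lohbul]
  (2) Progressive Voicing Assimilation: [lohbul] → [lohpul]
  (3) Syncope: [lohpul] → [lohpl]
/kigezo/:
  (1) Velar Palatalization: [kigezo] → [sizezo]
  (2) Progressive Voicing Assimilation: no change — [sizezo]
  (3) Syncope: no change — [sizezo]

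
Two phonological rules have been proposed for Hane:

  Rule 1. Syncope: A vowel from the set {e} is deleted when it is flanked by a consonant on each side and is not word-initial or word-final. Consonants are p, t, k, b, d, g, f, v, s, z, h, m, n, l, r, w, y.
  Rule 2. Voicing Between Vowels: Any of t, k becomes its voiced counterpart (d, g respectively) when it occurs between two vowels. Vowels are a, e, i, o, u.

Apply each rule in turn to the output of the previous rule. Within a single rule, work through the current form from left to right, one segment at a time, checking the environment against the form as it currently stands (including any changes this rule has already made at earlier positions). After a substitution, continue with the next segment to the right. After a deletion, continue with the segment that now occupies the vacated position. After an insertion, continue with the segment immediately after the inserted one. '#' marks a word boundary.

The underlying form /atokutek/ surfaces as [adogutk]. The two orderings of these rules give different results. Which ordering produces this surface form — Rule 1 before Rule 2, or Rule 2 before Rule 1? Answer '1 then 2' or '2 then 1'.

1 then 2

Order 1 then 2:
  1 Syncope: [atokutek] → [atokutk]
  2 Voicing Between Vowels: [atokutk] → [adogutk]
  result: [adogutk]
Order 2 then 1:
  2 Voicing Between Vowels: [atokutek] → [adogudek]
  1 Syncope: [adogudek] → [adogudk]
  result: [adogudk]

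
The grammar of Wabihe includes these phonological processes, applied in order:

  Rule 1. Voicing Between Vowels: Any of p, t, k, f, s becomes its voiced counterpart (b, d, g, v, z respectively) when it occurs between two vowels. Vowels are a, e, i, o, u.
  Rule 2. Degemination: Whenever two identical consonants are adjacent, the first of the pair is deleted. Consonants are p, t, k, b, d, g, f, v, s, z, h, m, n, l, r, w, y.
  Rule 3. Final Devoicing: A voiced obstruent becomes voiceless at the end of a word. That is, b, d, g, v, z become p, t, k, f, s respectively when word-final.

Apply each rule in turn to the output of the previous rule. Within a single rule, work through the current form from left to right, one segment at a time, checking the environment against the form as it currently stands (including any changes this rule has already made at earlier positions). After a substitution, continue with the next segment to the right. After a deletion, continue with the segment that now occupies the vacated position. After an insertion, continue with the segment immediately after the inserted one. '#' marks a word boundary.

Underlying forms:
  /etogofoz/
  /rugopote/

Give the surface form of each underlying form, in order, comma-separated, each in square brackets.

[edogovos], [rugobode]

/etogofoz/:
  Rule 1 Voicing Between Vowels: [etogofoz] → [edogovoz]
  Rule 2 Degemination: no change — [edogovoz]
  Rule 3 Final Devoicing: [edogovoz] → [edogovos]
/rugopote/:
  Rule 1 Voicing Between Vowels: [rugopote] → [rugobode]
  Rule 2 Degemination: no change — [rugobode]
  Rule 3 Final Devoicing: no change — [rugobode]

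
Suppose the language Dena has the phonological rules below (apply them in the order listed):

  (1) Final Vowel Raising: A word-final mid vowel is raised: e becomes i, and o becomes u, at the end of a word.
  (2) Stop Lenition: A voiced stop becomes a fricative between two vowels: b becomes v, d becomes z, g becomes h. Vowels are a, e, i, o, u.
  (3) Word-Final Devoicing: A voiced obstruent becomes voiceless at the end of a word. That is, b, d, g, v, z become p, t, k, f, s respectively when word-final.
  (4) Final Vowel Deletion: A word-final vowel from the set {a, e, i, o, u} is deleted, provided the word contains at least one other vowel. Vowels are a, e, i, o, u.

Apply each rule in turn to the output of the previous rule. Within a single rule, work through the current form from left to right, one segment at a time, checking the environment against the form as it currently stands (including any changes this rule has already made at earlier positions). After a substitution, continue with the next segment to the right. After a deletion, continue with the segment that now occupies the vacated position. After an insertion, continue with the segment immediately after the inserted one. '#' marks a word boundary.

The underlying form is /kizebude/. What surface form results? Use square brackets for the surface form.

[kizevuz]

(1) Final Vowel Raising: [kizebude] → [kizebudi]
(2) Stop Lenition: [kizebudi] → [kizevuzi]
(3) Word-Final Devoicing: no change — [kizevuzi]
(4) Final Vowel Deletion: [kizevuzi] → [kizevuz]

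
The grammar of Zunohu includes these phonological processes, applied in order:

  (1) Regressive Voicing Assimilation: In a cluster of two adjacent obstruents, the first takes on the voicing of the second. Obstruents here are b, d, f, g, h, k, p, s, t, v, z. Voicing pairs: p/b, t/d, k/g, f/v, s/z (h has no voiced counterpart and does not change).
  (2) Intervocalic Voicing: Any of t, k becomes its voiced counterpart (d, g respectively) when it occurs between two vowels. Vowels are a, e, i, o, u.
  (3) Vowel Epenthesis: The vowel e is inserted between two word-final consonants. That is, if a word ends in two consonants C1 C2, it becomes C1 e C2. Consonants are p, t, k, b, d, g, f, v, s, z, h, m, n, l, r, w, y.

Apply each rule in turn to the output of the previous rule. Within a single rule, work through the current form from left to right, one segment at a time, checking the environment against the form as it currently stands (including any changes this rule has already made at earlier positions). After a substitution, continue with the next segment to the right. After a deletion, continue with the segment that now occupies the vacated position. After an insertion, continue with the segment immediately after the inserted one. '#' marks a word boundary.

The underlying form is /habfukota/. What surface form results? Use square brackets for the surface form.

[hapfugoda]

(1) Regressive Voicing Assimilation: [habfukota] → [hapfukota]
(2) Intervocalic Voicing: [hapfukota] → [hapfugoda]
(3) Vowel Epenthesis: no change — [hapfugoda]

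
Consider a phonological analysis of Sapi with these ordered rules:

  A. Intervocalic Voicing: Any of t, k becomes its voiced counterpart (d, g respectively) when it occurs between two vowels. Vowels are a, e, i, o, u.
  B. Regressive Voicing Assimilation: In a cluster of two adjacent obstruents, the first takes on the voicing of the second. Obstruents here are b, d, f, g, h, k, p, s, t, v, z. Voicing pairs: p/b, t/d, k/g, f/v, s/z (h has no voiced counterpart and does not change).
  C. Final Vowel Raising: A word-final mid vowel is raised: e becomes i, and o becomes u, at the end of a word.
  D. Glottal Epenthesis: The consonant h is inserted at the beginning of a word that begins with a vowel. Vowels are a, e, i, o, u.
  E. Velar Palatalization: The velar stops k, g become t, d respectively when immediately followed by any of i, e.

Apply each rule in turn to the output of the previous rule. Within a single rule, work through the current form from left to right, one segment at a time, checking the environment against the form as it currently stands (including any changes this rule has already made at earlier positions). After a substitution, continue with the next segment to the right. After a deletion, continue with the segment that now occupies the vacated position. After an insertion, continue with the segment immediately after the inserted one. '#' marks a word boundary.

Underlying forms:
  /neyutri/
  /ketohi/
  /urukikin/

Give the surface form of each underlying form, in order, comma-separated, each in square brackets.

[neyutri], [tedohi], [hurudidin]

/neyutri/:
  A Intervocalic Voicing: no change — [neyutri]
  B Regressive Voicing Assimilation: no change — [neyutri]
  C Final Vowel Raising: no change — [neyutri]
  D Glottal Epenthesis: no change — [neyutri]
  E Velar Palatalization: no change — [neyutri]
/ketohi/:
  A Intervocalic Voicing: [ketohi] → [kedohi]
  B Regressive Voicing Assimilation: no change — [kedohi]
  C Final Vowel Raising: no change — [kedohi]
  D Glottal Epenthesis: no change — [kedohi]
  E Velar Palatalization: [kedohi] → [tedohi]
/urukikin/:
  A Intervocalic Voicing: [urukikin] → [urugigin]
  B Regressive Voicing Assimilation: no change — [urugigin]
  C Final Vowel Raising: no change — [urugigin]
  D Glottal Epenthesis: [urugigin] → [hurugigin]
  E Velar Palatalization: [hurugigin] → [hurudidin]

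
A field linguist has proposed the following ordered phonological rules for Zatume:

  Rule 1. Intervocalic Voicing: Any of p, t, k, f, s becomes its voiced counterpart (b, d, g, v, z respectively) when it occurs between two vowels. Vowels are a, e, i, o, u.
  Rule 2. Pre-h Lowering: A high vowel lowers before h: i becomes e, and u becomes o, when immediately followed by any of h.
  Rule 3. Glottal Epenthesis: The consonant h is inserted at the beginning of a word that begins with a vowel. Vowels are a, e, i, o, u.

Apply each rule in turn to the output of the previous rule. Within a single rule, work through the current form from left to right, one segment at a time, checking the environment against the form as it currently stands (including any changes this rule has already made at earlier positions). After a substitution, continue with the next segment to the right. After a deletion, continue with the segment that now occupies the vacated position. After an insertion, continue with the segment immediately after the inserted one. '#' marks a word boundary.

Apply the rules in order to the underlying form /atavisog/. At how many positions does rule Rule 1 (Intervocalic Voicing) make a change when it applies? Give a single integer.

2

Rule 1 Intervocalic Voicing: [atavisog] → [adavizog]
Rule 2 Pre-h Lowering: no change — [adavizog]
Rule 3 Glottal Epenthesis: [adavizog] → [hadavizog]
Rule Rule 1 changed 2 position(s).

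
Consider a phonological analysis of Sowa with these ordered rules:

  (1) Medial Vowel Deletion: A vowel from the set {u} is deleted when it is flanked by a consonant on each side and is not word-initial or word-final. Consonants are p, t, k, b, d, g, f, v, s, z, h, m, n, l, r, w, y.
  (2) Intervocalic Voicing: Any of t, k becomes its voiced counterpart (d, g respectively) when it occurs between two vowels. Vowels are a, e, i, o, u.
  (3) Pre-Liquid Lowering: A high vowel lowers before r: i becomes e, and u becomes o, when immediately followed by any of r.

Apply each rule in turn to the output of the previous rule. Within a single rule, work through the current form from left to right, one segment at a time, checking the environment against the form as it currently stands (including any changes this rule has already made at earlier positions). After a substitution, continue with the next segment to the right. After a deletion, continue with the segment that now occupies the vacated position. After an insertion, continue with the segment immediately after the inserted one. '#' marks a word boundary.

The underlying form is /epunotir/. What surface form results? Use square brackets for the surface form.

(1) Medial Vowel Deletion: [epunotir] → [epnotir]
(2) Intervocalic Voicing: [epnotir] → [epnodir]
(3) Pre-Liquid Lowering: [epnodir] → [epnoder]

[epnoder]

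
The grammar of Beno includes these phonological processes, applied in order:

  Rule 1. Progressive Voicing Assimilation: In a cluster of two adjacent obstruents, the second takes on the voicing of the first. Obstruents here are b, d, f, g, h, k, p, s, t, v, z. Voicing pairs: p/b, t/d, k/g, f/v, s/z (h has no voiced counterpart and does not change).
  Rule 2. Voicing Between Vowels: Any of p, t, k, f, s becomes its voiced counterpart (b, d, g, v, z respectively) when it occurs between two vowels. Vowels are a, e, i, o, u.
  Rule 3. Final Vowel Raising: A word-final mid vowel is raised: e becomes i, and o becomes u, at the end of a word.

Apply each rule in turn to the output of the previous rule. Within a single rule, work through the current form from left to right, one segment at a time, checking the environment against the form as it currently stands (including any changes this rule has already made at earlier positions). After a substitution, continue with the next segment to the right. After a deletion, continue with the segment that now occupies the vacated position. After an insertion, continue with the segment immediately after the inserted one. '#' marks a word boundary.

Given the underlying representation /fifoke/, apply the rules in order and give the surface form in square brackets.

Rule 1 Progressive Voicing Assimilation: no change — [fifoke]
Rule 2 Voicing Between Vowels: [fifoke] → [fivoge]
Rule 3 Final Vowel Raising: [fivoge] → [fivogi]

[fivogi]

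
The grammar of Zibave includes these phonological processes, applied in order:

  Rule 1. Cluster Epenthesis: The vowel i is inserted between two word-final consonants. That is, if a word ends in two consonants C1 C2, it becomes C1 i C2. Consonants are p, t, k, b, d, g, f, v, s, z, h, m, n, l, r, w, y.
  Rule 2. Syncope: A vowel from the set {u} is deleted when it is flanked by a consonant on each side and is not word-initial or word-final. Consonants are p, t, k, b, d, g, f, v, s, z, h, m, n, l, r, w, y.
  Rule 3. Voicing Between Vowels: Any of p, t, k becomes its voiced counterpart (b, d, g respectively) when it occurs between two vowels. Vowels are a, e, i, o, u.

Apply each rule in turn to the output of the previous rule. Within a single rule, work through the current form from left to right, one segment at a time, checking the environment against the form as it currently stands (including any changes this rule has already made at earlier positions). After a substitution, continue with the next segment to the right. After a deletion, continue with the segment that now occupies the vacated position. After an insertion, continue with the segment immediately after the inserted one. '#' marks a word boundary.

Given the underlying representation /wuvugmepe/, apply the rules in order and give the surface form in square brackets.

[wvgmebe]

Rule 1 Cluster Epenthesis: no change — [wuvugmepe]
Rule 2 Syncope: [wuvugmepe] → [wvgmepe]
Rule 3 Voicing Between Vowels: [wvgmepe] → [wvgmebe]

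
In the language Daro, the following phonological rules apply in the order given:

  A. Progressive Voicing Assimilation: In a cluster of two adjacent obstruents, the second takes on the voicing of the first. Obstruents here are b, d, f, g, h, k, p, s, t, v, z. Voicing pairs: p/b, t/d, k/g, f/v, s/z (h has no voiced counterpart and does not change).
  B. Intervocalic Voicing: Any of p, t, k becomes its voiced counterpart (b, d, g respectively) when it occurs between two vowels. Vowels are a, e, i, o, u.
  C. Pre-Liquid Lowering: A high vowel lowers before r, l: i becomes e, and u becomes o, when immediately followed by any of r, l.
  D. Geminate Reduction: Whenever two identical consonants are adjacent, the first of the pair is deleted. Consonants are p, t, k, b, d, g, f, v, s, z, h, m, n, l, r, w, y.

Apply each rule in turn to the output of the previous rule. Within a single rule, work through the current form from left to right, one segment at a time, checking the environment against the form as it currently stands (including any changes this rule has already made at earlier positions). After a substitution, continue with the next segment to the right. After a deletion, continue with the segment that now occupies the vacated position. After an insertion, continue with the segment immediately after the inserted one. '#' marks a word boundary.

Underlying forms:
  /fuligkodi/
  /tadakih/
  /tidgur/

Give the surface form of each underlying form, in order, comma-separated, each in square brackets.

[foligodi], [tadagih], [tidgor]

/fuligkodi/:
  A Progressive Voicing Assimilation: [fuligkodi] → [fuliggodi]
  B Intervocalic Voicing: no change — [fuliggodi]
  C Pre-Liquid Lowering: [fuliggodi] → [foliggodi]
  D Geminate Reduction: [foliggodi] → [foligodi]
/tadakih/:
  A Progressive Voicing Assimilation: no change — [tadakih]
  B Intervocalic Voicing: [tadakih] → [tadagih]
  C Pre-Liquid Lowering: no change — [tadagih]
  D Geminate Reduction: no change — [tadagih]
/tidgur/:
  A Progressive Voicing Assimilation: no change — [tidgur]
  B Intervocalic Voicing: no change — [tidgur]
  C Pre-Liquid Lowering: [tidgur] → [tidgor]
  D Geminate Reduction: no change — [tidgor]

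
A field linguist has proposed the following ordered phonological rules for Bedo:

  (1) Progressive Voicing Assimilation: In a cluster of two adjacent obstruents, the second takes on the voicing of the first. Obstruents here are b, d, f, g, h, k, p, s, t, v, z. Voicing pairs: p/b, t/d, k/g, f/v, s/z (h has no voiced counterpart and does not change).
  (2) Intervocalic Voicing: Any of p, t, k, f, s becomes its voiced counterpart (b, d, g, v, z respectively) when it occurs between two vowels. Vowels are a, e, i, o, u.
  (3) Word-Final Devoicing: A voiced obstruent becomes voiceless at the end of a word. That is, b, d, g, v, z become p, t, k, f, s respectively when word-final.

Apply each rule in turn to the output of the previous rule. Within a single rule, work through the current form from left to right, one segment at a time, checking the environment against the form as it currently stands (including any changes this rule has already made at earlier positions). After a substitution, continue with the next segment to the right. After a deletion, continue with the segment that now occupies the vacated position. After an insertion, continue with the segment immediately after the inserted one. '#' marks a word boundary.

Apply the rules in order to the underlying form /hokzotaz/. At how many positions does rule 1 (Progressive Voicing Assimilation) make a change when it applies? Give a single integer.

(1) Progressive Voicing Assimilation: [hokzotaz] → [hoksotaz]
(2) Intervocalic Voicing: [hoksotaz] → [hoksodaz]
(3) Word-Final Devoicing: [hoksodaz] → [hoksodas]
Rule 1 changed 1 position(s).

1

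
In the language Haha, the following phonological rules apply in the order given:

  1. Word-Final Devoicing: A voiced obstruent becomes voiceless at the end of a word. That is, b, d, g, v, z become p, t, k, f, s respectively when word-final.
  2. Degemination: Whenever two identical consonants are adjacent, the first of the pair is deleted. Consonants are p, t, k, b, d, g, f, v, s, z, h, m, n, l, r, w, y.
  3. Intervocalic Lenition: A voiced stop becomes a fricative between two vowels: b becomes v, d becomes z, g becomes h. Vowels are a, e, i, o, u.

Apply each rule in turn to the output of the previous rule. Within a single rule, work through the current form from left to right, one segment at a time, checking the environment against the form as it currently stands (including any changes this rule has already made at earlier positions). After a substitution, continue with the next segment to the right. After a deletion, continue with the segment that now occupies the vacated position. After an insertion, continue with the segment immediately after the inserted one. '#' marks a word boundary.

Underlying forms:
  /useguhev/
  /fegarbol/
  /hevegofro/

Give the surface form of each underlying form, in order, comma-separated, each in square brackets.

[usehuhef], [feharbol], [hevehofro]

/useguhev/:
  1 Word-Final Devoicing: [useguhev] → [useguhef]
  2 Degemination: no change — [useguhef]
  3 Intervocalic Lenition: [useguhef] → [usehuhef]
/fegarbol/:
  1 Word-Final Devoicing: no change — [fegarbol]
  2 Degemination: no change — [fegarbol]
  3 Intervocalic Lenition: [fegarbol] → [feharbol]
/hevegofro/:
  1 Word-Final Devoicing: no change — [hevegofro]
  2 Degemination: no change — [hevegofro]
  3 Intervocalic Lenition: [hevegofro] → [hevehofro]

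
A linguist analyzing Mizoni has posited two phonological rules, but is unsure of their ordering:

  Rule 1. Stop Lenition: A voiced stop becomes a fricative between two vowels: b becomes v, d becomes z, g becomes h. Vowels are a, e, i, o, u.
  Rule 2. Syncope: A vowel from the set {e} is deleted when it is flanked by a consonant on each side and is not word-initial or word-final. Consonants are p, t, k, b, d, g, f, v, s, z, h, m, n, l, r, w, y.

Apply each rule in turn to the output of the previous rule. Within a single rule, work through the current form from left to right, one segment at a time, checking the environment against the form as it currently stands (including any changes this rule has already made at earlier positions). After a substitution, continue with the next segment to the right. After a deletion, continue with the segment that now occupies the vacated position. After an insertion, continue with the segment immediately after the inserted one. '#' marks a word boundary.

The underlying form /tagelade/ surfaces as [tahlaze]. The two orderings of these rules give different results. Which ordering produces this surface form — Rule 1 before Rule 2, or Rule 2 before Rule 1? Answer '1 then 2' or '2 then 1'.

Order 1 then 2:
  1 Stop Lenition: [tagelade] → [tahelaze]
  2 Syncope: [tahelaze] → [tahlaze]
  result: [tahlaze]
Order 2 then 1:
  2 Syncope: [tagelade] → [taglade]
  1 Stop Lenition: [taglade] → [taglaze]
  result: [taglaze]

1 then 2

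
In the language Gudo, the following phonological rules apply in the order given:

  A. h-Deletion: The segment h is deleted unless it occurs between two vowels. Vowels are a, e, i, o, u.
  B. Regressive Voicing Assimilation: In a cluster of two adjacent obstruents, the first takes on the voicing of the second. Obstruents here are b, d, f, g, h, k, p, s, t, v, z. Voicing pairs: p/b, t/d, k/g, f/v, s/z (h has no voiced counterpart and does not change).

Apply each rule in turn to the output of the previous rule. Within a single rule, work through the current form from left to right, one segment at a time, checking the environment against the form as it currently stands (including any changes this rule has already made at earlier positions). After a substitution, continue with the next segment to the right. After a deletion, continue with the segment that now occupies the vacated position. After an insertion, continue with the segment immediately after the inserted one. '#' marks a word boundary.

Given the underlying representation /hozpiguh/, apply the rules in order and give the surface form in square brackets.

[ospigu]

A h-Deletion: [hozpiguh] → [ozpigu]
B Regressive Voicing Assimilation: [ozpigu] → [ospigu]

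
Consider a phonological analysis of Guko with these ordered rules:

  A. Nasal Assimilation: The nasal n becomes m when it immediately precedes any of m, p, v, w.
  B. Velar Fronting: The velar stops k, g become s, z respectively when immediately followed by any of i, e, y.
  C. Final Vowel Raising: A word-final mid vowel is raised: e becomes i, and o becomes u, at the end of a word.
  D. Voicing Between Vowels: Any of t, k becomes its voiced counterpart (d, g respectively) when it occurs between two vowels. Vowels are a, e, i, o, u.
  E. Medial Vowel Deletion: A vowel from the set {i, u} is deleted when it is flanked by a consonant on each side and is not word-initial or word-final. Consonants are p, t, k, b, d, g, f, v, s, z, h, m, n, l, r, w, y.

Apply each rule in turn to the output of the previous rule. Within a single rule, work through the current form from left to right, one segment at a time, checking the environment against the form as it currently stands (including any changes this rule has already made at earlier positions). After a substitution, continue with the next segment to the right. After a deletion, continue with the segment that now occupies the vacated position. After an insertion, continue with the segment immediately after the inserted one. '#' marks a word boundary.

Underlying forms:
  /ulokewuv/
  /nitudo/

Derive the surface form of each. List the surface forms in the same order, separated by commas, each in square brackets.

/ulokewuv/:
  A Nasal Assimilation: no change — [ulokewuv]
  B Velar Fronting: [ulokewuv] → [ulosewuv]
  C Final Vowel Raising: no change — [ulosewuv]
  D Voicing Between Vowels: no change — [ulosewuv]
  E Medial Vowel Deletion: [ulosewuv] → [ulosewv]
/nitudo/:
  A Nasal Assimilation: no change — [nitudo]
  B Velar Fronting: no change — [nitudo]
  C Final Vowel Raising: [nitudo] → [nitudu]
  D Voicing Between Vowels: [nitudu] → [nidudu]
  E Medial Vowel Deletion: [nidudu] → [nddu]

[ulosewv], [nddu]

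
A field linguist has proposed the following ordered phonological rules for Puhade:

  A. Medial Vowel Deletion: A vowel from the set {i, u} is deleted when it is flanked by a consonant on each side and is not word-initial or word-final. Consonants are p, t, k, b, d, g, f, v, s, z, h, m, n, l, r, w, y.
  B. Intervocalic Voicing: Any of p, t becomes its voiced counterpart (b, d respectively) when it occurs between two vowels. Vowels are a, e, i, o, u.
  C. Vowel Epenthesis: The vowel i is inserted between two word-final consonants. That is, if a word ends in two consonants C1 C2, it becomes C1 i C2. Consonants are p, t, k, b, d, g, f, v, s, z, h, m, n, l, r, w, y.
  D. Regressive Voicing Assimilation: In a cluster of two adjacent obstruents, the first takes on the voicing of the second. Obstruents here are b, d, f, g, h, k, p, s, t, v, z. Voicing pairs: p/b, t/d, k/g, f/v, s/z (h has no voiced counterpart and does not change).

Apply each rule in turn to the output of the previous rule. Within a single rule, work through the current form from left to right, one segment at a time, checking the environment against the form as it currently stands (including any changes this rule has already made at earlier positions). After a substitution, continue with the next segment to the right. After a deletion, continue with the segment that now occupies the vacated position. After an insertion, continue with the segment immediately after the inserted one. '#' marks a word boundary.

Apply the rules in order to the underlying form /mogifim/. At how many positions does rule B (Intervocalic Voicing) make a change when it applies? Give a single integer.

0

A Medial Vowel Deletion: [mogifim] → [mogfm]
B Intervocalic Voicing: no change — [mogfm]
C Vowel Epenthesis: [mogfm] → [mogfim]
D Regressive Voicing Assimilation: [mogfim] → [mokfim]
Rule B changed 0 position(s).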